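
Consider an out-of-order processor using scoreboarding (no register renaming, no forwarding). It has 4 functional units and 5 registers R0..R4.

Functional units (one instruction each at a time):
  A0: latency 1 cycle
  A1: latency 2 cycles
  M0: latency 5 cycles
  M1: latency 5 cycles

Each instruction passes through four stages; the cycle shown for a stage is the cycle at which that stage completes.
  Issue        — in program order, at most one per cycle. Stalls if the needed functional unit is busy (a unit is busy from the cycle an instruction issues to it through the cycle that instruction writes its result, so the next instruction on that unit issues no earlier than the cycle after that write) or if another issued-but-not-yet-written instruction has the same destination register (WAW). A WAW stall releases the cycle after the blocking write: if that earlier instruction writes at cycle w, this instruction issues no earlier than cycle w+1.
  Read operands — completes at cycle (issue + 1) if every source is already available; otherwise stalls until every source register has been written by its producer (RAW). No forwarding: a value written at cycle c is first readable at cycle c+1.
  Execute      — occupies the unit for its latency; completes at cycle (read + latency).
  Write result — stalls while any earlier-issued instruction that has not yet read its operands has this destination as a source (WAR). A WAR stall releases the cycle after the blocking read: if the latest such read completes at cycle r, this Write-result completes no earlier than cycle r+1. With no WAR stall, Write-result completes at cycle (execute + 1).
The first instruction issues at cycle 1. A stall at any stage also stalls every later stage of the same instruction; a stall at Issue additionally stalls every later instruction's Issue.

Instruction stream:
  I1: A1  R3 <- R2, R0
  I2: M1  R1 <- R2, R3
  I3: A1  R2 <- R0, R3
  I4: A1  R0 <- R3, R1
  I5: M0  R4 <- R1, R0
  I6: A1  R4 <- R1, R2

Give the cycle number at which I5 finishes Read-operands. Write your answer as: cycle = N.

t=1  I1→A1
t=2  I1 RO, I2→M1
t=4  I1 EX
t=5  I1 WR R3
t=6  I2 RO, I3→A1
t=7  I3 RO
t=9  I3 EX
t=10  I3 WR R2
t=11  I2 EX, I4→A1
t=12  I2 WR R1, I5→M0
t=13  I4 RO
t=15  I4 EX
t=16  I4 WR R0
t=17  I5 RO
t=22  I5 EX
t=23  I5 WR R4
t=24  I6→A1
t=25  I6 RO
t=27  I6 EX
t=28  I6 WR R4

cycle = 17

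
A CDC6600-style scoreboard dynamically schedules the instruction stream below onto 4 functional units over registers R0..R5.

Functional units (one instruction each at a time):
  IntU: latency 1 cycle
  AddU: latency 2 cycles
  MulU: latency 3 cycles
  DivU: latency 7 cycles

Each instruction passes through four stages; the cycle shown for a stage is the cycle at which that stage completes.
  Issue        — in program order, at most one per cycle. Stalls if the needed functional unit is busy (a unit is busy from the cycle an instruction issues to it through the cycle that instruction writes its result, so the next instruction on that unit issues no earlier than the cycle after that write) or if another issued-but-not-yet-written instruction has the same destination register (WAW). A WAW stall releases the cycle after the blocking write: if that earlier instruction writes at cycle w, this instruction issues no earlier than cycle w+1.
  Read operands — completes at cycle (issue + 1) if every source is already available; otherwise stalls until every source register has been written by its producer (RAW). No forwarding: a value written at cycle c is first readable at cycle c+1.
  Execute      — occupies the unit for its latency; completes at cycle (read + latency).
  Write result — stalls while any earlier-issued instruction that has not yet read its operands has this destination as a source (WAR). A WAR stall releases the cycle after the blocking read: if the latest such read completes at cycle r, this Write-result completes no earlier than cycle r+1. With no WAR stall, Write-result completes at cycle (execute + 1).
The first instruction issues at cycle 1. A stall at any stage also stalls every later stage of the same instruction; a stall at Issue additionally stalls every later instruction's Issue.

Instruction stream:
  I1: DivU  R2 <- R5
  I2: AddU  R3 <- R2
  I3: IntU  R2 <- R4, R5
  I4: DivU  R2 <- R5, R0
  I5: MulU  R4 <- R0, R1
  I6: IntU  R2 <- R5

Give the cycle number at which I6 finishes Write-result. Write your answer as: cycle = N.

cycle = 28

cycle 1: I1→DivU
cycle 2: I1 RO, I2→AddU
cycle 9: I1 EX
cycle 10: I1 WR R2
cycle 11: I2 RO, I3→IntU
cycle 12: I3 RO
cycle 13: I2 EX, I3 EX
cycle 14: I2 WR R3, I3 WR R2
cycle 15: I4→DivU
cycle 16: I4 RO, I5→MulU
cycle 17: I5 RO
cycle 20: I5 EX
cycle 21: I5 WR R4
cycle 23: I4 EX
cycle 24: I4 WR R2
cycle 25: I6→IntU
cycle 26: I6 RO
cycle 27: I6 EX
cycle 28: I6 WR R2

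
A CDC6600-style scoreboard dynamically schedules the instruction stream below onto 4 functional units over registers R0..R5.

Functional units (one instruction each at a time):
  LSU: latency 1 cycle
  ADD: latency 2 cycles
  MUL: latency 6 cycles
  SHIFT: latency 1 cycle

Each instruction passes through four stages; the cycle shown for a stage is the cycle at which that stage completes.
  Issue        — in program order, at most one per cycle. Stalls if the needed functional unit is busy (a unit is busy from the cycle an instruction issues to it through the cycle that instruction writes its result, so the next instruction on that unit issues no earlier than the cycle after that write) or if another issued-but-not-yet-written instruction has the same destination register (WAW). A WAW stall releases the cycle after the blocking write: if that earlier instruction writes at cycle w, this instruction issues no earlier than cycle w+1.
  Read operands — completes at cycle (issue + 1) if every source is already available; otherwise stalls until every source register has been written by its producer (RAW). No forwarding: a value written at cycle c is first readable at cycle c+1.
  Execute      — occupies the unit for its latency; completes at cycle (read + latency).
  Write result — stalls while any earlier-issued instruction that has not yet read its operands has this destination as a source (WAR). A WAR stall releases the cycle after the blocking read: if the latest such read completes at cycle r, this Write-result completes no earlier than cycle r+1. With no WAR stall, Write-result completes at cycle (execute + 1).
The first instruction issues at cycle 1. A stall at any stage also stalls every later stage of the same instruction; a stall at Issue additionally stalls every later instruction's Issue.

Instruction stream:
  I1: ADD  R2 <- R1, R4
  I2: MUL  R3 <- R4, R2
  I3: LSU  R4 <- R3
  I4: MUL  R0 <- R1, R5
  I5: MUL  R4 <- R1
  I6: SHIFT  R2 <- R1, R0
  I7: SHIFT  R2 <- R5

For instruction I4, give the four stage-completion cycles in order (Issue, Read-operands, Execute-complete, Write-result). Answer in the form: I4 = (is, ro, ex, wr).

I4 = (14, 15, 21, 22)

[1] issue I1 (ADD)
[2] I1 read-ops · issue I2 (MUL)
[3] issue I3 (LSU)
[4] I1 finished on ADD
[5] I1→R2
[6] I2 read-ops
[12] I2 finished on MUL
[13] I2→R3
[14] I3 read-ops · issue I4 (MUL)
[15] I3 finished on LSU · I4 read-ops
[16] I3→R4
[21] I4 finished on MUL
[22] I4→R0
[23] issue I5 (MUL)
[24] I5 read-ops · issue I6 (SHIFT)
[25] I6 read-ops
[26] I6 finished on SHIFT
[27] I6→R2
[28] issue I7 (SHIFT)
[29] I7 read-ops
[30] I5 finished on MUL · I7 finished on SHIFT
[31] I5→R4 · I7→R2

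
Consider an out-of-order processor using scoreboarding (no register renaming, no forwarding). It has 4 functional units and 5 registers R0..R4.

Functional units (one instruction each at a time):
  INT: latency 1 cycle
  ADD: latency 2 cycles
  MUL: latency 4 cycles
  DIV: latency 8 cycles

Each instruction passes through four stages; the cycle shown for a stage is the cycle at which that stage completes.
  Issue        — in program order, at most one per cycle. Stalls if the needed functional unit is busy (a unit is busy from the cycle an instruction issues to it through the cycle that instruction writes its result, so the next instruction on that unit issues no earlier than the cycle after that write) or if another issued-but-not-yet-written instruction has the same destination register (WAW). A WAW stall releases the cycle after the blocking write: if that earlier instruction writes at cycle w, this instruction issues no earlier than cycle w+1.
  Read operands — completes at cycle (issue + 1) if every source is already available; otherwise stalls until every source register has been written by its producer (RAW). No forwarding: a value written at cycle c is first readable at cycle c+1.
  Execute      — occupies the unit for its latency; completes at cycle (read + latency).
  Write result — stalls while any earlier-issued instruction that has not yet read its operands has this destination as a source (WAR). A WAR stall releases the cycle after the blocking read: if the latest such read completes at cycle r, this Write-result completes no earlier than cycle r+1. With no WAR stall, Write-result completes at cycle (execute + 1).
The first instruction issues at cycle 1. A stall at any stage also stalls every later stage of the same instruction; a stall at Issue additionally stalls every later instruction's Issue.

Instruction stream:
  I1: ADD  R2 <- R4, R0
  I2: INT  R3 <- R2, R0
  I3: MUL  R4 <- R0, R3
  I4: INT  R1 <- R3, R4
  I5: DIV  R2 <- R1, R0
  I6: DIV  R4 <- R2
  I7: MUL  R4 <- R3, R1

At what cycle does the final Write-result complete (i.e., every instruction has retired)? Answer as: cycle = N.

cycle = 45

I1: IS=1 RO=2 EX=4 WR=5
I2: IS=2 RO=6 EX=7 WR=8  [RAW R2: wait I1 write@5]
I3: IS=3 RO=9 EX=13 WR=14  [RAW R3: wait I2 write@8]
I4: IS=9 RO=15 EX=16 WR=17  [struct: INT busy until I2 writes@8; RAW R4: wait I3 write@14]
I5: IS=10 RO=18 EX=26 WR=27  [RAW R1: wait I4 write@17]
I6: IS=28 RO=29 EX=37 WR=38  [struct: DIV busy until I5 writes@27]
I7: IS=39 RO=40 EX=44 WR=45  [WAW R4: wait I6 write@38]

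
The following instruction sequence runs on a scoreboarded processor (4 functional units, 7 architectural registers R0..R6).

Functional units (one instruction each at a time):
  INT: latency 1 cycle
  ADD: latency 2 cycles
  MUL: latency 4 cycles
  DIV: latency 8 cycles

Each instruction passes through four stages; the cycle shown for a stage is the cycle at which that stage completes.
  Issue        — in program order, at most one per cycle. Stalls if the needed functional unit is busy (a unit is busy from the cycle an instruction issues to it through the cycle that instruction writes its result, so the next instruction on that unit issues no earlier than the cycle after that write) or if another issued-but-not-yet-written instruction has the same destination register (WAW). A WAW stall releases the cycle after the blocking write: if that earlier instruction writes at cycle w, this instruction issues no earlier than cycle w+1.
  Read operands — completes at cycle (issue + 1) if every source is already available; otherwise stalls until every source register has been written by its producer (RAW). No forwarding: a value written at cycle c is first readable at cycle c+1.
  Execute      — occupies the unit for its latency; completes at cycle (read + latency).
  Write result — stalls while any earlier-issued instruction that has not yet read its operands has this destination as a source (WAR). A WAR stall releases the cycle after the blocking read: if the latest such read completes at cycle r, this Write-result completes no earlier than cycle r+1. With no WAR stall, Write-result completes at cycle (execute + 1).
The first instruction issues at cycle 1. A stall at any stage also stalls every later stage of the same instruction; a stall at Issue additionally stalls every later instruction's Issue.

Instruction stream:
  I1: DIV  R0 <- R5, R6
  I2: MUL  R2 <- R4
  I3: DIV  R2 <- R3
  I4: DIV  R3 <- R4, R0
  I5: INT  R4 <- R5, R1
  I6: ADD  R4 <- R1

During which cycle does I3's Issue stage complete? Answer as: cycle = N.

cycle = 12

cycle 1: I1 issues→DIV
cycle 2: I1 reads; I2 issues→MUL
cycle 3: I2 reads
cycle 7: I2 exec-done
cycle 8: I2 writes R2
cycle 10: I1 exec-done
cycle 11: I1 writes R0
cycle 12: I3 issues→DIV
cycle 13: I3 reads
cycle 21: I3 exec-done
cycle 22: I3 writes R2
cycle 23: I4 issues→DIV
cycle 24: I4 reads; I5 issues→INT
cycle 25: I5 reads
cycle 26: I5 exec-done
cycle 27: I5 writes R4
cycle 28: I6 issues→ADD
cycle 29: I6 reads
cycle 31: I6 exec-done
cycle 32: I4 exec-done; I6 writes R4
cycle 33: I4 writes R3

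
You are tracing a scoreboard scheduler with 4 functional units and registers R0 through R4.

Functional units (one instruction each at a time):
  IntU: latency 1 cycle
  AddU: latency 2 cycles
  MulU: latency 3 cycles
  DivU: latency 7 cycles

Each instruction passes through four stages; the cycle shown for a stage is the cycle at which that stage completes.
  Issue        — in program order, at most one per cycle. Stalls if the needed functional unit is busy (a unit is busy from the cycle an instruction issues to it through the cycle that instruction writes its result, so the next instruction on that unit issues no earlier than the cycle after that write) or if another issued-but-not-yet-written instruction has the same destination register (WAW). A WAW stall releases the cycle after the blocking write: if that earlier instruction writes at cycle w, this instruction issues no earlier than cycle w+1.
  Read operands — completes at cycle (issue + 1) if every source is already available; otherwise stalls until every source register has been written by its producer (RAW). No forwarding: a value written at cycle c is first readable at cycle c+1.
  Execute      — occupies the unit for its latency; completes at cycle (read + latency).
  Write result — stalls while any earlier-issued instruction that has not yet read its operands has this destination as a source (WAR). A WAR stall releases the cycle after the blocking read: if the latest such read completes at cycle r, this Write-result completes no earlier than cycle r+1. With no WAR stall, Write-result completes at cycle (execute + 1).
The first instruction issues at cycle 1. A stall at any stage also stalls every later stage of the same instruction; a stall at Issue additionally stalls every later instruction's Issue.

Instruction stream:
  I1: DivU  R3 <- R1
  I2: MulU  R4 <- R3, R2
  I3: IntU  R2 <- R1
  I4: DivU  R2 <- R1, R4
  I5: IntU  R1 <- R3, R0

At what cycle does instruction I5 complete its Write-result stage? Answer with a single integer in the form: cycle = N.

cycle = 17

[I1] 1/2/9/10
[I2] 2/11/14/15  (RAW R3: wait I1 write@10)
[I3] 3/4/5/12  (WAR R2: wait I2 read@11)
[I4] 13/16/23/24  (WAW R2: wait I3 write@12; RAW R4: wait I2 write@15)
[I5] 14/15/16/17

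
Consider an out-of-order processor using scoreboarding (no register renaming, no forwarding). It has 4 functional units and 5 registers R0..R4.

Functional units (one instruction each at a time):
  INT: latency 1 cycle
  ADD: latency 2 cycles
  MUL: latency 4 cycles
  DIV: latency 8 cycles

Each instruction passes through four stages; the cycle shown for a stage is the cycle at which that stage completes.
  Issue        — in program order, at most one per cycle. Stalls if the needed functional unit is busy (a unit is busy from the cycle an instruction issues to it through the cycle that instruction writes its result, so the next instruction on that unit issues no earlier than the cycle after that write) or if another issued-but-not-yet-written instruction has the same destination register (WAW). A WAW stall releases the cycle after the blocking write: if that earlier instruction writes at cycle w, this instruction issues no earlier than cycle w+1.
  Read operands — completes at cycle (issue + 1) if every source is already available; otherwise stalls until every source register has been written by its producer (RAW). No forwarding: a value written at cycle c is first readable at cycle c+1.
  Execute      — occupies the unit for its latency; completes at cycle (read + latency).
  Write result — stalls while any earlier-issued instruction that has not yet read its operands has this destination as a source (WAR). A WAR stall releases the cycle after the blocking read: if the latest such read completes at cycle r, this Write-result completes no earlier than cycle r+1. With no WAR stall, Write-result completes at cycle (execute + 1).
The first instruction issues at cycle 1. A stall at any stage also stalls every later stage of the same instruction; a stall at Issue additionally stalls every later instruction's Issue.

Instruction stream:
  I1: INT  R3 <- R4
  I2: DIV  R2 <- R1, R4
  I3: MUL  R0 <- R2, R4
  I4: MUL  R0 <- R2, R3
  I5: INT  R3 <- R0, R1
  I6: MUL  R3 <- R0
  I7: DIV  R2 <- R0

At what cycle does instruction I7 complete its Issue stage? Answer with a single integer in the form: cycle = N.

cycle = 30

t=1  I1→INT
t=2  I1 RO, I2→DIV
t=3  I1 EX, I2 RO, I3→MUL
t=4  I1 WR R3
t=11  I2 EX
t=12  I2 WR R2
t=13  I3 RO
t=17  I3 EX
t=18  I3 WR R0
t=19  I4→MUL
t=20  I4 RO, I5→INT
t=24  I4 EX
t=25  I4 WR R0
t=26  I5 RO
t=27  I5 EX
t=28  I5 WR R3
t=29  I6→MUL
t=30  I6 RO, I7→DIV
t=31  I7 RO
t=34  I6 EX
t=35  I6 WR R3
t=39  I7 EX
t=40  I7 WR R2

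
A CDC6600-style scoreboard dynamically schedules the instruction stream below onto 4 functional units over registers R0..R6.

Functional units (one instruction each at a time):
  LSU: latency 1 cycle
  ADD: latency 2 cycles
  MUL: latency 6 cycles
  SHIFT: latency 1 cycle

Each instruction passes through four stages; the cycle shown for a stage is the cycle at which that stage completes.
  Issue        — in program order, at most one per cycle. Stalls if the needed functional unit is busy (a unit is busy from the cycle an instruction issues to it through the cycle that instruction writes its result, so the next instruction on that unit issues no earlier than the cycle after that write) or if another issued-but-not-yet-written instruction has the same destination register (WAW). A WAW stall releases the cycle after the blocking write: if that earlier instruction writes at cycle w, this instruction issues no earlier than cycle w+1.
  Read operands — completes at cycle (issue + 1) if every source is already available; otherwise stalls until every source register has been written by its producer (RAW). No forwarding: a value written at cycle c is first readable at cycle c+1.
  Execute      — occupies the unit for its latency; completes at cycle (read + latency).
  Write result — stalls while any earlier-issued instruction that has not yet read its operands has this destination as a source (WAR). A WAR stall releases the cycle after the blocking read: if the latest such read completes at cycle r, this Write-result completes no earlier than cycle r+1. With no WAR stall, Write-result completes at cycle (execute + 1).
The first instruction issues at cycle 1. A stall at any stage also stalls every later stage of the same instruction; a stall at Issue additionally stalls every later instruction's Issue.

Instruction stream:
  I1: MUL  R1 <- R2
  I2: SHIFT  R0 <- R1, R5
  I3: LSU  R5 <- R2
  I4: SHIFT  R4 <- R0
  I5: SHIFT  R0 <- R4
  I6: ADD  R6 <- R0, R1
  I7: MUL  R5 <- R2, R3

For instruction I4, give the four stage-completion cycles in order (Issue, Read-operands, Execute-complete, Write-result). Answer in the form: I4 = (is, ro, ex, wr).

[I1] 1/2/8/9
[I2] 2/10/11/12  (RAW R1: wait I1 write@9)
[I3] 3/4/5/11  (WAR R5: wait I2 read@10)
[I4] 13/14/15/16  (struct: SHIFT busy until I2 writes@12)
[I5] 17/18/19/20  (struct: SHIFT busy until I4 writes@16)
[I6] 18/21/23/24  (RAW R0: wait I5 write@20)
[I7] 19/20/26/27

I4 = (13, 14, 15, 16)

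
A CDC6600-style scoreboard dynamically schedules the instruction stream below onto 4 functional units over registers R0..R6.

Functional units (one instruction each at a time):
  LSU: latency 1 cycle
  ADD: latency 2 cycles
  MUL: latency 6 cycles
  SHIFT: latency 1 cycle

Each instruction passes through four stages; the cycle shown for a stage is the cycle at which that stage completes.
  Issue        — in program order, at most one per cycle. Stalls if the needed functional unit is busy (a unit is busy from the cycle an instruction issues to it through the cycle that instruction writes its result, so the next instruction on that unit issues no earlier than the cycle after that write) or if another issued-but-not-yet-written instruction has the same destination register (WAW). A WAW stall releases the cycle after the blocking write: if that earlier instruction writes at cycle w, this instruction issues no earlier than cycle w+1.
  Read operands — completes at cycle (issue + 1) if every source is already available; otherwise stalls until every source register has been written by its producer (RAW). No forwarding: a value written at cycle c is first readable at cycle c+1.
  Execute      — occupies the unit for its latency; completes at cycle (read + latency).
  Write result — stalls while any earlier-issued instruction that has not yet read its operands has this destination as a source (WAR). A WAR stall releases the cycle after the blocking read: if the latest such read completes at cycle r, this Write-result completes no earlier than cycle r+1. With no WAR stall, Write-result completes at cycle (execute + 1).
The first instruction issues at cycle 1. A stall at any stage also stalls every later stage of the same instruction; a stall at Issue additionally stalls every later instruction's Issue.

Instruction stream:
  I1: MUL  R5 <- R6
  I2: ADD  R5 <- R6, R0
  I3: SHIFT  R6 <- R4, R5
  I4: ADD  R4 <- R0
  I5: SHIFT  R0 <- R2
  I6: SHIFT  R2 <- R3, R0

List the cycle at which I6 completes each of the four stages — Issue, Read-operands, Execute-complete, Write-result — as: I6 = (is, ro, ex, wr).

I6 = (22, 23, 24, 25)

  I1 | 1 | 2 | 8 | 9
  I2 | 10 | 11 | 13 | 14   WAW R5: wait I1 write@9
  I3 | 11 | 15 | 16 | 17   RAW R5: wait I2 write@14
  I4 | 15 | 16 | 18 | 19   struct: ADD busy until I2 writes@14
  I5 | 18 | 19 | 20 | 21   struct: SHIFT busy until I3 writes@17
  I6 | 22 | 23 | 24 | 25   struct: SHIFT busy until I5 writes@21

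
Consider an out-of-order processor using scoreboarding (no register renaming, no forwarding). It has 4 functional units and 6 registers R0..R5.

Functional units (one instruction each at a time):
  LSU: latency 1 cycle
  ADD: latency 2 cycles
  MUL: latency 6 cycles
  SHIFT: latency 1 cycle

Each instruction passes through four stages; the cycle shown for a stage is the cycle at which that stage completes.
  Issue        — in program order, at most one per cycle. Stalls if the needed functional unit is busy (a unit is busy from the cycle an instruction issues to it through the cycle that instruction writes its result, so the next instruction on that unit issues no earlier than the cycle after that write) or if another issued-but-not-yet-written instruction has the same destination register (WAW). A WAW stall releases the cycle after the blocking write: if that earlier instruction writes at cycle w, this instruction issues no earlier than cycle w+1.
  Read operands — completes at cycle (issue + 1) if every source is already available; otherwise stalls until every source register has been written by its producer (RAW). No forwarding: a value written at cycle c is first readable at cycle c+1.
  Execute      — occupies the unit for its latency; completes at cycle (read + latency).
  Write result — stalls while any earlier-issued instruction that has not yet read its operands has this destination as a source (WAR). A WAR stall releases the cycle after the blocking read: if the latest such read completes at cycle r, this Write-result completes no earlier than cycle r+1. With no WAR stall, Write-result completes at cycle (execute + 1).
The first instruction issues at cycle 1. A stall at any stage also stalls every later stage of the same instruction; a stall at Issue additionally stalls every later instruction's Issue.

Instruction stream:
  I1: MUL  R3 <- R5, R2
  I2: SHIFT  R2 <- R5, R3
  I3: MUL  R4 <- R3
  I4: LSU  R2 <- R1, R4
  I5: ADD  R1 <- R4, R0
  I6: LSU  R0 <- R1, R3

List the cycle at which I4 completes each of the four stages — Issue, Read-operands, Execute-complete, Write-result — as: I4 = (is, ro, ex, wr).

I4 = (13, 19, 20, 21)

cycle 1: issue I1 (MUL)
cycle 2: I1 read-ops, issue I2 (SHIFT)
cycle 8: I1 finished on MUL
cycle 9: I1→R3
cycle 10: I2 read-ops, issue I3 (MUL)
cycle 11: I2 finished on SHIFT, I3 read-ops
cycle 12: I2→R2
cycle 13: issue I4 (LSU)
cycle 14: issue I5 (ADD)
cycle 17: I3 finished on MUL
cycle 18: I3→R4
cycle 19: I4 read-ops, I5 read-ops
cycle 20: I4 finished on LSU
cycle 21: I4→R2, I5 finished on ADD
cycle 22: I5→R1, issue I6 (LSU)
cycle 23: I6 read-ops
cycle 24: I6 finished on LSU
cycle 25: I6→R0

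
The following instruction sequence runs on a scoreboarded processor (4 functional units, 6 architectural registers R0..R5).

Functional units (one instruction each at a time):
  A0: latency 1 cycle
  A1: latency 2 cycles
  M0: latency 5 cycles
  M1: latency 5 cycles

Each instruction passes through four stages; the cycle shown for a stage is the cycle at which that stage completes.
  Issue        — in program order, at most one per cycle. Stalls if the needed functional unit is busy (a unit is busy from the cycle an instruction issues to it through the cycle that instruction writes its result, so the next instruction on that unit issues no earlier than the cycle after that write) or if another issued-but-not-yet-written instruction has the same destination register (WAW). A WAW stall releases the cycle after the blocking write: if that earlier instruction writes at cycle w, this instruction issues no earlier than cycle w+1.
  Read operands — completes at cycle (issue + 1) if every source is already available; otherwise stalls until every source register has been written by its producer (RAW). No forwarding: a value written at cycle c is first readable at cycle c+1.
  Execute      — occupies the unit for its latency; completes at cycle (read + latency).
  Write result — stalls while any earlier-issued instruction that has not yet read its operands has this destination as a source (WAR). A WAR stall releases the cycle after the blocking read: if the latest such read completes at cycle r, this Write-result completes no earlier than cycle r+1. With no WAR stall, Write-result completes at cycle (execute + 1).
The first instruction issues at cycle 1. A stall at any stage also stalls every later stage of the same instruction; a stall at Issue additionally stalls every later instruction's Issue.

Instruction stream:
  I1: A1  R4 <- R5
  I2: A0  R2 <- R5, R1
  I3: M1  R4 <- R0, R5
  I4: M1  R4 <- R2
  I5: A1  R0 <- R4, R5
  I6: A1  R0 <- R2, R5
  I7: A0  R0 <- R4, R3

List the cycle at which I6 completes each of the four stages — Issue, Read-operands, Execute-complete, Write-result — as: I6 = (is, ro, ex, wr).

I6 = (26, 27, 29, 30)

I1  is:1  ro:2  ex:4  wr:5
I2  is:2  ro:3  ex:4  wr:5
I3  is:6  ro:7  ex:12  wr:13  — WAW R4: wait I1 write@5
I4  is:14  ro:15  ex:20  wr:21  — struct: M1 busy until I3 writes@13
I5  is:15  ro:22  ex:24  wr:25  — RAW R4: wait I4 write@21
I6  is:26  ro:27  ex:29  wr:30  — struct: A1 busy until I5 writes@25
I7  is:31  ro:32  ex:33  wr:34  — WAW R0: wait I6 write@30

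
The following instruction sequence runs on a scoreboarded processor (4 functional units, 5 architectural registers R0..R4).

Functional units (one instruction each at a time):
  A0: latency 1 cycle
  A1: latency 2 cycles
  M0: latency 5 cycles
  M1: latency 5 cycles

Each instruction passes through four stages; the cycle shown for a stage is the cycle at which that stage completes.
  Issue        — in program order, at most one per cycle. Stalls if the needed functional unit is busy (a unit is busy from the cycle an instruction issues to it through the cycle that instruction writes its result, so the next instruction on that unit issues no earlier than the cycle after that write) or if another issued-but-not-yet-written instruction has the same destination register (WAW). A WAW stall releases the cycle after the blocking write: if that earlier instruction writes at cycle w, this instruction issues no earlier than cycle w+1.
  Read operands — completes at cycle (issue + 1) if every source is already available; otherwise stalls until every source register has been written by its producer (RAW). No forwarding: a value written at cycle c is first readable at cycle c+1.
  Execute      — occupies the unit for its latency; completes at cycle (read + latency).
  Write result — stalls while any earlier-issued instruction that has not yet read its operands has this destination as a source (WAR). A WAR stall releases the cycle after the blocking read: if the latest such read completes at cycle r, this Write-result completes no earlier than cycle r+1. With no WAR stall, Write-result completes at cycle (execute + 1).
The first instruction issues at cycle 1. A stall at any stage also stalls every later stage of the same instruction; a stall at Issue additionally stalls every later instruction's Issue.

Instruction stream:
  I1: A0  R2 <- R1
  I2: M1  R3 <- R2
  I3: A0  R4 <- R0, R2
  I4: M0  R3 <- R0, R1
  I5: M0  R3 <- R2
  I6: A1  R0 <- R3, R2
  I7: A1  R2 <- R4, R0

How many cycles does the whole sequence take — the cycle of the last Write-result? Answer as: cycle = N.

cycle = 36

I1 -> (1, 2, 3, 4)
I2 -> (2, 5, 10, 11)  // RAW R2: wait I1 write@4
I3 -> (5, 6, 7, 8)  // struct: A0 busy until I1 writes@4
I4 -> (12, 13, 18, 19)  // WAW R3: wait I2 write@11
I5 -> (20, 21, 26, 27)  // struct: M0 busy until I4 writes@19
I6 -> (21, 28, 30, 31)  // RAW R3: wait I5 write@27
I7 -> (32, 33, 35, 36)  // struct: A1 busy until I6 writes@31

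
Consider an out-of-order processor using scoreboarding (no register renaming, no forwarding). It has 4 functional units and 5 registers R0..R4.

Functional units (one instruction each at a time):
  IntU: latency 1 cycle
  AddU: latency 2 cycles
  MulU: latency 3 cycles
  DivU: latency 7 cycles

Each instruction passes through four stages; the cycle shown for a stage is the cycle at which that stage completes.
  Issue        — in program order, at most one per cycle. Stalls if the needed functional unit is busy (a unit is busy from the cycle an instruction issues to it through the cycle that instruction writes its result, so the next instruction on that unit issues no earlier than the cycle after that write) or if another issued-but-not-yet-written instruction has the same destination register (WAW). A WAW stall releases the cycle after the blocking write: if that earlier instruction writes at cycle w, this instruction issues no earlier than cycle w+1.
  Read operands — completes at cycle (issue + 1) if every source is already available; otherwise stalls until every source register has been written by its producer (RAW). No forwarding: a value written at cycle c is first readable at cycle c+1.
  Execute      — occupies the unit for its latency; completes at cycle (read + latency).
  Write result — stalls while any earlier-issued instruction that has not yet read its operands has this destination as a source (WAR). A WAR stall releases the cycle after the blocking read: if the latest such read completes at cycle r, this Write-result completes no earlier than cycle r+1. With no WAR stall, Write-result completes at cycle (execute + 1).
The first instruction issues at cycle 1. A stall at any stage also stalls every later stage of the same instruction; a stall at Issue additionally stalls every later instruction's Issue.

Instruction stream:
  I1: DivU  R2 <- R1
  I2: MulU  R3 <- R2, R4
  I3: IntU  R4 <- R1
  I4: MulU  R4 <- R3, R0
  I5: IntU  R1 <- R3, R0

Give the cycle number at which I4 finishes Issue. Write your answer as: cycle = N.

cycle = 16

I1: IS=1 RO=2 EX=9 WR=10
I2: IS=2 RO=11 EX=14 WR=15  [RAW R2: wait I1 write@10]
I3: IS=3 RO=4 EX=5 WR=12  [WAR R4: wait I2 read@11]
I4: IS=16 RO=17 EX=20 WR=21  [struct: MulU busy until I2 writes@15]
I5: IS=17 RO=18 EX=19 WR=20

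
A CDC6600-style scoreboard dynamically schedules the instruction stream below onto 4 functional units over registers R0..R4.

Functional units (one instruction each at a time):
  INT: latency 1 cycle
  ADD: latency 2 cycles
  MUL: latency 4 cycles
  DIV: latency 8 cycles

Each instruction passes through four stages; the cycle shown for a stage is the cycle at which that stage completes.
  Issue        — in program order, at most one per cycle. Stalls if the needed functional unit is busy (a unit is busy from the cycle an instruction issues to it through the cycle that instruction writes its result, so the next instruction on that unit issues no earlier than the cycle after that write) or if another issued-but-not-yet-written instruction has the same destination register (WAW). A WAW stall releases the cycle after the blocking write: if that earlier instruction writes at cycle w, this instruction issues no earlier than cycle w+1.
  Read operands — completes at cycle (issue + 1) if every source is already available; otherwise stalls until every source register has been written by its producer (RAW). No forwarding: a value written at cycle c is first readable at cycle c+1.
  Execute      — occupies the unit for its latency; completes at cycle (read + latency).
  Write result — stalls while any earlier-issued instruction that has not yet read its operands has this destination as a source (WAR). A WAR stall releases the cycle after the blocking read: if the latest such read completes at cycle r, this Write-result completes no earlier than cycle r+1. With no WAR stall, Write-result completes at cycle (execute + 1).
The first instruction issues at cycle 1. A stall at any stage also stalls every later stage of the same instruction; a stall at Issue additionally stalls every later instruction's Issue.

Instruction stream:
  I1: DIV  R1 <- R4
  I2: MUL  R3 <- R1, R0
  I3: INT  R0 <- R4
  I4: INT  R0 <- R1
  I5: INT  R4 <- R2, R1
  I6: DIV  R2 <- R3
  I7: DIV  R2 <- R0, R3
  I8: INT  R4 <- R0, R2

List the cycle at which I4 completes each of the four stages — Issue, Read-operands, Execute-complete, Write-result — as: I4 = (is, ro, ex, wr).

I1: IS=1 RO=2 EX=10 WR=11
I2: IS=2 RO=12 EX=16 WR=17  [RAW R1: wait I1 write@11]
I3: IS=3 RO=4 EX=5 WR=13  [WAR R0: wait I2 read@12]
I4: IS=14 RO=15 EX=16 WR=17  [struct: INT busy until I3 writes@13]
I5: IS=18 RO=19 EX=20 WR=21  [struct: INT busy until I4 writes@17]
I6: IS=19 RO=20 EX=28 WR=29
I7: IS=30 RO=31 EX=39 WR=40  [struct: DIV busy until I6 writes@29]
I8: IS=31 RO=41 EX=42 WR=43  [RAW R2: wait I7 write@40]

I4 = (14, 15, 16, 17)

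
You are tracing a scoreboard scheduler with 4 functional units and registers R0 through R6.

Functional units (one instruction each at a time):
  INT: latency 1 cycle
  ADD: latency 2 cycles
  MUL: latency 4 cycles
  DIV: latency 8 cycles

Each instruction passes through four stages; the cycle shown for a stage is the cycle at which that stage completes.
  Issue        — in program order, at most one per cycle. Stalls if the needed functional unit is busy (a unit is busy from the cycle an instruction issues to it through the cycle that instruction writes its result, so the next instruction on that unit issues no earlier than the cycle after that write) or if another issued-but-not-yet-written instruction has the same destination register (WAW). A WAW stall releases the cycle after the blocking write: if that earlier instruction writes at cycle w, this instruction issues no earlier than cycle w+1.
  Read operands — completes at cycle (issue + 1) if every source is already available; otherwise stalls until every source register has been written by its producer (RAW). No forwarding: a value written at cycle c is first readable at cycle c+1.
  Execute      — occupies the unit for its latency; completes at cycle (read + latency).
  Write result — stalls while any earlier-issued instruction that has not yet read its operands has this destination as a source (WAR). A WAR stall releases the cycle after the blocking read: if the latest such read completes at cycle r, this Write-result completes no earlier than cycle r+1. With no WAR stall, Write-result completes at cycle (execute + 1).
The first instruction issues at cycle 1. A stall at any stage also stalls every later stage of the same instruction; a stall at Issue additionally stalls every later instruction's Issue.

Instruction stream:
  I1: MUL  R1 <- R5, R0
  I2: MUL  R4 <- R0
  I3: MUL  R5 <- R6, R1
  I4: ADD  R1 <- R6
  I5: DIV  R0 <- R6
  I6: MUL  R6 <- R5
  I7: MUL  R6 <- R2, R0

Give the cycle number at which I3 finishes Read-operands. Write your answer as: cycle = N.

[1] I1→MUL
[2] I1 RO
[6] I1 EX
[7] I1 WR R1
[8] I2→MUL
[9] I2 RO
[13] I2 EX
[14] I2 WR R4
[15] I3→MUL
[16] I3 RO · I4→ADD
[17] I4 RO · I5→DIV
[18] I5 RO
[19] I4 EX
[20] I3 EX · I4 WR R1
[21] I3 WR R5
[22] I6→MUL
[23] I6 RO
[26] I5 EX
[27] I5 WR R0 · I6 EX
[28] I6 WR R6
[29] I7→MUL
[30] I7 RO
[34] I7 EX
[35] I7 WR R6

cycle = 16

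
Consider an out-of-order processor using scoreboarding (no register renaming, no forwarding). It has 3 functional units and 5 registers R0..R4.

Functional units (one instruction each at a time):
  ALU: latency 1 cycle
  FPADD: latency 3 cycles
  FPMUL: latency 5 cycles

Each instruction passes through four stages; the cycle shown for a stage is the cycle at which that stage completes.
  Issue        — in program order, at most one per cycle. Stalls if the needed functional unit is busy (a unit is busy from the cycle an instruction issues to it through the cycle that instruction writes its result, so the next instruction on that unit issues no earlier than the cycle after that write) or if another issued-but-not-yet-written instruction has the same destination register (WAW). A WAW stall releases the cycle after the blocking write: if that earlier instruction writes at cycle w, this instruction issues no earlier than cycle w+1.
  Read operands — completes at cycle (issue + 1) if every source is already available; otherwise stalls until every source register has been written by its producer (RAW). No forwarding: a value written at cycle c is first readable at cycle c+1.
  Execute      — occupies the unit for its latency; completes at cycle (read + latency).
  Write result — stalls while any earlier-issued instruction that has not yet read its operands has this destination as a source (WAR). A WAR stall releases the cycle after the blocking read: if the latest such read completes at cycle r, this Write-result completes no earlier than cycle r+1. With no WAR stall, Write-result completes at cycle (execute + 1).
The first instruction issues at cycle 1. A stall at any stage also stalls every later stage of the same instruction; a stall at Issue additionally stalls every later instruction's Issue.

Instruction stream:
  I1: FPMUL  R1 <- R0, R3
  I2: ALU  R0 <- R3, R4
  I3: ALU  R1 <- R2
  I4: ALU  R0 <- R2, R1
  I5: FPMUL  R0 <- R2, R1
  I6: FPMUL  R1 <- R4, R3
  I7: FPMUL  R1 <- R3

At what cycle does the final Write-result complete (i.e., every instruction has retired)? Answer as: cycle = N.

cycle = 40

  I1 | 1 | 2 | 7 | 8
  I2 | 2 | 3 | 4 | 5
  I3 | 9 | 10 | 11 | 12   WAW R1: wait I1 write@8
  I4 | 13 | 14 | 15 | 16   struct: ALU busy until I3 writes@12
  I5 | 17 | 18 | 23 | 24   WAW R0: wait I4 write@16
  I6 | 25 | 26 | 31 | 32   struct: FPMUL busy until I5 writes@24
  I7 | 33 | 34 | 39 | 40   struct: FPMUL busy until I6 writes@32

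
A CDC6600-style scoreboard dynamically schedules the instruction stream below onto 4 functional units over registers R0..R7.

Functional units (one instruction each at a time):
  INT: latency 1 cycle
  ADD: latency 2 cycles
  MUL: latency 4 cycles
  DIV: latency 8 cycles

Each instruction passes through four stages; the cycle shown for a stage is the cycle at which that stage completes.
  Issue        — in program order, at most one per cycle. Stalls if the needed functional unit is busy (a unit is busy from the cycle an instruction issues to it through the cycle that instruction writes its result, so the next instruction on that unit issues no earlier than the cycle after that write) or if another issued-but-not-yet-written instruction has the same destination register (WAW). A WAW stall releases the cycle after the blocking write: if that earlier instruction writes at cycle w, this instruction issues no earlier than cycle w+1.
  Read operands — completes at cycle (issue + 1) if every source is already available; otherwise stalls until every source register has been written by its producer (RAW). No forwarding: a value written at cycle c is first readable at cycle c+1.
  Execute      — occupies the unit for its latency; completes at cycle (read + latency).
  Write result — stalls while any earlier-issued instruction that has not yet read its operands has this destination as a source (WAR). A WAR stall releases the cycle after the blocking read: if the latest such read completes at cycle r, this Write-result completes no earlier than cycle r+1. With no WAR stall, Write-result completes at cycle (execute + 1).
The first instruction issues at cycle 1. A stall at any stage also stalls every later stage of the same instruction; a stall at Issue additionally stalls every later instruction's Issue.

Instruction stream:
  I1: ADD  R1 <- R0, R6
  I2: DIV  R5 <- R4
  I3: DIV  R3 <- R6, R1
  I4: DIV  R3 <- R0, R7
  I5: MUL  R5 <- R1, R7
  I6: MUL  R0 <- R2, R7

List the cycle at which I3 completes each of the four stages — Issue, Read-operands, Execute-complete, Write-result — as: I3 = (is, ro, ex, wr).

t=1  I1 dispatched to ADD
t=2  I1 operands ready · I2 dispatched to DIV
t=3  I2 operands ready
t=4  I1 complete
t=5  R1←I1
t=11  I2 complete
t=12  R5←I2
t=13  I3 dispatched to DIV
t=14  I3 operands ready
t=22  I3 complete
t=23  R3←I3
t=24  I4 dispatched to DIV
t=25  I4 operands ready · I5 dispatched to MUL
t=26  I5 operands ready
t=30  I5 complete
t=31  R5←I5
t=32  I6 dispatched to MUL
t=33  I4 complete · I6 operands ready
t=34  R3←I4
t=37  I6 complete
t=38  R0←I6

I3 = (13, 14, 22, 23)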